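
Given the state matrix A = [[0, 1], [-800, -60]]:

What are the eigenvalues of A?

det(A - λI) = λ² - (-60)λ + 800 = (λ - (-40))(λ - (-20)). Eigenvalues: -40, -20.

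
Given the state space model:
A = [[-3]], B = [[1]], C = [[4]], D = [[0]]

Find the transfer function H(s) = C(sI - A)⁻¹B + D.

(sI - A)⁻¹ = 1/(s + 3). H(s) = 4 × 1/(s + 3) + 0 = 4/(s + 3).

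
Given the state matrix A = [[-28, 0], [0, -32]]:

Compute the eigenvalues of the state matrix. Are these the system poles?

For diagonal matrix, eigenvalues are diagonal entries: λ₁ = -28, λ₂ = -32. Eigenvalues of A = system poles.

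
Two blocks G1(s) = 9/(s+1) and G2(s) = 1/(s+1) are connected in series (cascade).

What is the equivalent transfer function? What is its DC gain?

Series: multiply transfer functions. G_eq = 9/(s+1) × 1/(s+1) = 9/((s+1)(s+1)). DC gain = 9/(1×1) = 9.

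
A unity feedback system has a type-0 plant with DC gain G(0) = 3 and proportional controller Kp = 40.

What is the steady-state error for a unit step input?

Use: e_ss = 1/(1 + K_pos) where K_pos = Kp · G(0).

K_pos = Kp · G(0) = 40 × 3 = 120. e_ss = 1/(1 + 120) = 0.0083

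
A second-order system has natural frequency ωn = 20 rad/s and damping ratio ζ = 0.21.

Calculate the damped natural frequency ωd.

ωd = ωn√(1 - ζ²) = 20√(1 - 0.21²) = 19.55 rad/s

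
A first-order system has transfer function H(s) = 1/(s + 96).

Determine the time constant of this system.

For H(s) = 1/(s + 1/τ), the pole is at -1/τ = -96, so τ = 1/96 = 0.0104 s.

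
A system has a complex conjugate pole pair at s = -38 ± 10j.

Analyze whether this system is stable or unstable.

Real part of poles is -38 (< 0, left half-plane). Stable.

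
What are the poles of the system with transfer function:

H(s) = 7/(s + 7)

Pole is where denominator = 0: s + 7 = 0, so s = -7.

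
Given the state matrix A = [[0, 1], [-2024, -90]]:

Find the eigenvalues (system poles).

det(A - λI) = λ² - (-90)λ + 2024 = (λ - (-46))(λ - (-44)). Eigenvalues: -46, -44.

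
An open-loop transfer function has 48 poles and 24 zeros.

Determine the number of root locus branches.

Root locus has n branches where n = number of poles = 48.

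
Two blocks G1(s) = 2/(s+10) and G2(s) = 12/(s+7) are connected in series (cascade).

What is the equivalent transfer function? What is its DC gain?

Series: multiply transfer functions. G_eq = 2/(s+10) × 12/(s+7) = 24/((s+10)(s+7)). DC gain = 24/(10×7) = 0.3429.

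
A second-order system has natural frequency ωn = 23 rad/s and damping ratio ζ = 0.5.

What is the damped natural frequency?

ωd = ωn√(1 - ζ²) = 23√(1 - 0.5²) = 19.92 rad/s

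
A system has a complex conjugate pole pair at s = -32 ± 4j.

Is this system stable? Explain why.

Real part of poles is -32 (< 0, left half-plane). Stable.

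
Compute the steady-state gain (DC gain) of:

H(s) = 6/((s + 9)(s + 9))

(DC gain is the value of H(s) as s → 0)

DC gain = H(0) = 6/(9 × 9) = 6/81 = 0.0741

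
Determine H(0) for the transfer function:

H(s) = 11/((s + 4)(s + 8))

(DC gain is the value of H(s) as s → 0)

DC gain = H(0) = 11/(4 × 8) = 11/32 = 0.34375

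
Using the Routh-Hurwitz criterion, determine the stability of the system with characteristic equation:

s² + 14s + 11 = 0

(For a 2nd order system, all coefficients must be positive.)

Coefficients: 1, 14, 11. All positive, so system is stable.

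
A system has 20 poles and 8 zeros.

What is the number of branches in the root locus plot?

Root locus has n branches where n = number of poles = 20.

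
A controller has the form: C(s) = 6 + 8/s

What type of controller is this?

This is a Proportional-Integral (PI) controller.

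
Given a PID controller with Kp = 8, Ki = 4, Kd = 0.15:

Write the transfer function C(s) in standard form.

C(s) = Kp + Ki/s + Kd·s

Substituting values: C(s) = 8 + 4/s + 0.15s = (0.15s² + 8s + 4)/s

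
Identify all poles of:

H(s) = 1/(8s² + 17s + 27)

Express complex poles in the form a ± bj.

Discriminant = 17² - 4×8×27 = 289 - 864 = -575 < 0, so the poles are a complex conjugate pair s = (-17 ± j√575)/(2×8). Real part = -17/(2×8) = -17/16 = -1.0625; imaginary part = ±√575/(2×8) ≈ 1.4987. Poles: s = -1.0625 ± 1.4987j.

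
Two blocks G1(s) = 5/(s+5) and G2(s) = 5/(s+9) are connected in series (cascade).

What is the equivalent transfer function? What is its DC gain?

Series: multiply transfer functions. G_eq = 5/(s+5) × 5/(s+9) = 25/((s+5)(s+9)). DC gain = 25/(5×9) = 0.5556.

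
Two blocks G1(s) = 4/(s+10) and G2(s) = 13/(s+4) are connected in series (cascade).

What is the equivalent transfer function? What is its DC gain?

Series: multiply transfer functions. G_eq = 4/(s+10) × 13/(s+4) = 52/((s+10)(s+4)). DC gain = 52/(10×4) = 1.3.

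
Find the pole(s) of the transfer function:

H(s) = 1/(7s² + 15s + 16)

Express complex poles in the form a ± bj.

Discriminant = 15² - 4×7×16 = 225 - 448 = -223 < 0, so the poles are a complex conjugate pair s = (-15 ± j√223)/(2×7). Real part = -15/(2×7) = -15/14 ≈ -1.0714; imaginary part = ±√223/(2×7) ≈ 1.0667. Poles: s = -1.0714 ± 1.0667j.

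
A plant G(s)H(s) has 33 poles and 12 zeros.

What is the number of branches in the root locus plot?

Root locus has n branches where n = number of poles = 33.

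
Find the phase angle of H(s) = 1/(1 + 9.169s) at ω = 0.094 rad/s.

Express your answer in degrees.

Phase = -arctan(ωτ) = -arctan(0.094 × 9.169) = -40.8°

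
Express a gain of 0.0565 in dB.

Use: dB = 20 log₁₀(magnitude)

dB = 20 log₁₀(0.0565) = -25.0 dB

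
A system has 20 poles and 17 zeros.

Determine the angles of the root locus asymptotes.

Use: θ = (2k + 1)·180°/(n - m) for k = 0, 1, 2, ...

n - m = 20 - 17 = 3. Angles: θk = (2k + 1)·180°/3 = 60°, 180°, 300°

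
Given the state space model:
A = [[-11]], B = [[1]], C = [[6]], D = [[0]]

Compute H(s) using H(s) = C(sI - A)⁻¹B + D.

(sI - A)⁻¹ = 1/(s + 11). H(s) = 6 × 1/(s + 11) + 0 = 6/(s + 11).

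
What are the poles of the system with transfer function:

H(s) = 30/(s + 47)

Pole is where denominator = 0: s + 47 = 0, so s = -47.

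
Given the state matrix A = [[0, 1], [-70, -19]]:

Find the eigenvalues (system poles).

det(A - λI) = λ² - (-19)λ + 70 = (λ - (-14))(λ - (-5)). Eigenvalues: -14, -5.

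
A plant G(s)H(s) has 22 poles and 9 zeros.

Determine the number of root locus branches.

Root locus has n branches where n = number of poles = 22.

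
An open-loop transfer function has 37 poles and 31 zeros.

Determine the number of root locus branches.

Root locus has n branches where n = number of poles = 37.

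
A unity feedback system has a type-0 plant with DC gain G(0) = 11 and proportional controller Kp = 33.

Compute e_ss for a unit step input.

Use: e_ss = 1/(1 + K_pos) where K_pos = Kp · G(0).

K_pos = Kp · G(0) = 33 × 11 = 363. e_ss = 1/(1 + 363) = 0.0027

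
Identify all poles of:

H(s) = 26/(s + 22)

Pole is where denominator = 0: s + 22 = 0, so s = -22.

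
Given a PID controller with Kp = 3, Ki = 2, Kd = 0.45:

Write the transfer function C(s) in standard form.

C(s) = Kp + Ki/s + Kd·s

Substituting values: C(s) = 3 + 2/s + 0.45s = (0.45s² + 3s + 2)/s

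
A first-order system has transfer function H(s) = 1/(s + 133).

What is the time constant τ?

For H(s) = 1/(s + 1/τ), the pole is at -1/τ = -133, so τ = 1/133 = 0.0075 s.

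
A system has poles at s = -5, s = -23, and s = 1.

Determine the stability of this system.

Pole(s) at s = 1 are not in the left half-plane. System is unstable.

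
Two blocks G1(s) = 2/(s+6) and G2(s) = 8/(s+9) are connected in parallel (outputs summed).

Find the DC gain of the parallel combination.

Parallel: G_eq = G1 + G2. DC gain = G1(0) + G2(0) = 2/6 + 8/9 = 0.3333 + 0.8889 = 1.2222.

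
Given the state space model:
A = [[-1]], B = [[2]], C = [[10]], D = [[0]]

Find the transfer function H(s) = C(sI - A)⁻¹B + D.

(sI - A)⁻¹ = 1/(s + 1). H(s) = 10 × 2/(s + 1) + 0 = 20/(s + 1).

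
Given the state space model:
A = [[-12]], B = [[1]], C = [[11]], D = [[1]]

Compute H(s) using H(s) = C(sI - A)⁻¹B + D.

(sI - A)⁻¹ = 1/(s + 12). H(s) = 11×1/(s + 12) + 1 = (s + 23)/(s + 12).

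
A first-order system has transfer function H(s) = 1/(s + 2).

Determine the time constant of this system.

For H(s) = 1/(s + 1/τ), the pole is at -1/τ = -2, so τ = 1/2 = 0.5 s.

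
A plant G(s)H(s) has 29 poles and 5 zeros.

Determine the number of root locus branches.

Root locus has n branches where n = number of poles = 29.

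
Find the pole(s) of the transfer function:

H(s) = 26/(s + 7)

Pole is where denominator = 0: s + 7 = 0, so s = -7.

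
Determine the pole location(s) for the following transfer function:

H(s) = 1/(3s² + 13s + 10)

Discriminant = 13² - 4×3×10 = 169 - 120 = 49 > 0, so two distinct real poles. Using quadratic formula: s = (-13 ± √49)/(2×3) = (-13 ± √49)/6, with √49 = 7. s₁ = -6/6 = -1, s₂ = -20/6 ≈ -3.3333. Poles: s₁ = -1, s₂ = -3.3333.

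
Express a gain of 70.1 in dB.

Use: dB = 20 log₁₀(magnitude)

dB = 20 log₁₀(70.1) = 36.9 dB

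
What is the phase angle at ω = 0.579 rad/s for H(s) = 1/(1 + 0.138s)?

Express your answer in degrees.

Phase = -arctan(ωτ) = -arctan(0.579 × 0.138) = -4.6°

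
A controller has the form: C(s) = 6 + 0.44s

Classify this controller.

This is a Proportional-Derivative (PD) controller.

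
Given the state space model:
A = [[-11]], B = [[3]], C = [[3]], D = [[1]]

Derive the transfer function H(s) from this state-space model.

(sI - A)⁻¹ = 1/(s + 11). H(s) = 3×3/(s + 11) + 1 = (s + 20)/(s + 11).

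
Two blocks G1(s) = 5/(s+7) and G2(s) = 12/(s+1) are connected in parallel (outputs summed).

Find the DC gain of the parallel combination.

Parallel: G_eq = G1 + G2. DC gain = G1(0) + G2(0) = 5/7 + 12/1 = 0.7143 + 12 = 12.7143.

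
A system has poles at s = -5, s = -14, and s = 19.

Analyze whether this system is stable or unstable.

Pole(s) at s = 19 are not in the left half-plane. System is unstable.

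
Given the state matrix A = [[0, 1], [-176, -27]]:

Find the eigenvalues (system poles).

det(A - λI) = λ² - (-27)λ + 176 = (λ - (-11))(λ - (-16)). Eigenvalues: -11, -16.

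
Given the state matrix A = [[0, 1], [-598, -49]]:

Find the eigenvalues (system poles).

det(A - λI) = λ² - (-49)λ + 598 = (λ - (-26))(λ - (-23)). Eigenvalues: -26, -23.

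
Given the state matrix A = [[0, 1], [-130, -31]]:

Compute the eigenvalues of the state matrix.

det(A - λI) = λ² - (-31)λ + 130 = (λ - (-26))(λ - (-5)). Eigenvalues: -26, -5.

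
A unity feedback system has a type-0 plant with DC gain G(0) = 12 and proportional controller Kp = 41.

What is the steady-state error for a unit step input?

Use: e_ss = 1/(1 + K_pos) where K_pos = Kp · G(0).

K_pos = Kp · G(0) = 41 × 12 = 492. e_ss = 1/(1 + 492) = 0.0020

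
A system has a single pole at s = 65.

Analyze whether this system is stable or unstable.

Pole at s = 65 is in the right half-plane. Unstable.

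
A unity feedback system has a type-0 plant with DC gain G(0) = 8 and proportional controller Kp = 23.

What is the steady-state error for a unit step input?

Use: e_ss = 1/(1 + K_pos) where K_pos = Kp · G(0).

K_pos = Kp · G(0) = 23 × 8 = 184. e_ss = 1/(1 + 184) = 0.0054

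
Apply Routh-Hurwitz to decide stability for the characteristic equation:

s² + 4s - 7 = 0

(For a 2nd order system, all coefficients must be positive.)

Coefficients: 1, 4, -7. c=-7 not positive, so system is unstable.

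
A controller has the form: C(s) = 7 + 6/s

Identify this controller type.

This is a Proportional-Integral (PI) controller.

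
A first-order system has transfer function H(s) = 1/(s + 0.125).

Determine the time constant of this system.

For H(s) = 1/(s + 1/τ), the pole is at -1/τ = -0.125, so τ = 1/0.125 = 8 s.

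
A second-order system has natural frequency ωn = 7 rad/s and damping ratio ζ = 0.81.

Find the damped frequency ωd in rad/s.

ωd = ωn√(1 - ζ²) = 7√(1 - 0.81²) = 4.11 rad/s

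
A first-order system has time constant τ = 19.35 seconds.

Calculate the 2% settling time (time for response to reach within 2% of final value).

For first-order system, 2% settling time ≈ 4τ = 4 × 19.35 = 77.4 s.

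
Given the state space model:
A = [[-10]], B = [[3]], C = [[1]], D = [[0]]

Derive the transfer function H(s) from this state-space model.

(sI - A)⁻¹ = 1/(s + 10). H(s) = 1 × 3/(s + 10) + 0 = 3/(s + 10).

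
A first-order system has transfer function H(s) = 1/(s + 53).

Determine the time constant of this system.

For H(s) = 1/(s + 1/τ), the pole is at -1/τ = -53, so τ = 1/53 = 0.0189 s.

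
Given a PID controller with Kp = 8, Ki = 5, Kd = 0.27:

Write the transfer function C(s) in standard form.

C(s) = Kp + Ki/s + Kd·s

Substituting values: C(s) = 8 + 5/s + 0.27s = (0.27s² + 8s + 5)/s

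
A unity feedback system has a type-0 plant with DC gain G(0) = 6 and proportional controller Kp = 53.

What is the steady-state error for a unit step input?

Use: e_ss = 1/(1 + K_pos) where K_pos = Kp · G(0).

K_pos = Kp · G(0) = 53 × 6 = 318. e_ss = 1/(1 + 318) = 0.0031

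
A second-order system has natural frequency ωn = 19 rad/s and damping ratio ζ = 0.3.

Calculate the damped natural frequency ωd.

ωd = ωn√(1 - ζ²) = 19√(1 - 0.3²) = 18.12 rad/s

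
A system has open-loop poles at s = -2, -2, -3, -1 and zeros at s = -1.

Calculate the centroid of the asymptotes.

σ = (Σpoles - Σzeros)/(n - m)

σ = (Σpoles - Σzeros)/(n - m) = (-8 - (-1))/(4 - 1) = -7/3 = -2.33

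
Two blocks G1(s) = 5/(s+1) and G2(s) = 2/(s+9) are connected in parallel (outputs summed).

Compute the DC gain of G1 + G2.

Parallel: G_eq = G1 + G2. DC gain = G1(0) + G2(0) = 5/1 + 2/9 = 5 + 0.2222 = 5.2222.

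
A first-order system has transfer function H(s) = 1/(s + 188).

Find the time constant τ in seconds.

For H(s) = 1/(s + 1/τ), the pole is at -1/τ = -188, so τ = 1/188 = 0.0053 s.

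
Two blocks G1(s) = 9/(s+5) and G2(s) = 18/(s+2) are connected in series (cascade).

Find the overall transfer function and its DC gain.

Series: multiply transfer functions. G_eq = 9/(s+5) × 18/(s+2) = 162/((s+5)(s+2)). DC gain = 162/(5×2) = 16.2.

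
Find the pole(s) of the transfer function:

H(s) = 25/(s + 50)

Pole is where denominator = 0: s + 50 = 0, so s = -50.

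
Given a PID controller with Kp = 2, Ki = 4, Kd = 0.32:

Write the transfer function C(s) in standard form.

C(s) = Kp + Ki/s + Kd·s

Substituting values: C(s) = 2 + 4/s + 0.32s = (0.32s² + 2s + 4)/s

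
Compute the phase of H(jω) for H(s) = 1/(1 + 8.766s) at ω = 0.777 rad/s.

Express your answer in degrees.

Phase = -arctan(ωτ) = -arctan(0.777 × 8.766) = -81.6°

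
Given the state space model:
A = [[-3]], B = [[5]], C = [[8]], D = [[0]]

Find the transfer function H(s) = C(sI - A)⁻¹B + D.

(sI - A)⁻¹ = 1/(s + 3). H(s) = 8 × 5/(s + 3) + 0 = 40/(s + 3).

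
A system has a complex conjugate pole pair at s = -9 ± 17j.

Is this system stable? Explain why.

Real part of poles is -9 (< 0, left half-plane). Stable.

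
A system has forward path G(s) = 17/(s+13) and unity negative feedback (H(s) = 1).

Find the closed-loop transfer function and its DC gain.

T(s) = G/(1+GH) = [17/(s+13)] / [1 + 17/(s+13)] = 17/(s+13+17) = 17/(s+30). DC gain = 17/30 = 0.5667.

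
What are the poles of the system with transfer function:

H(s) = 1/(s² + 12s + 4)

Discriminant = 12² - 4×1×4 = 144 - 16 = 128 > 0, so two distinct real poles. Using quadratic formula: s = (-12 ± √128)/(2×1) = (-12 ± √128)/2, with √128 ≈ 11.3137. s₁ ≈ -0.3431, s₂ ≈ -11.6569. Poles: s₁ = -0.3431, s₂ = -11.6569.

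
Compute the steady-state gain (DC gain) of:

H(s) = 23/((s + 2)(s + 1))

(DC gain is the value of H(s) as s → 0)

DC gain = H(0) = 23/(2 × 1) = 23/2 = 11.5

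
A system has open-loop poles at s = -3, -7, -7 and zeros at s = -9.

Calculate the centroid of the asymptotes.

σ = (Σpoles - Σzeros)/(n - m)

σ = (Σpoles - Σzeros)/(n - m) = (-17 - (-9))/(3 - 1) = -8/2 = -4.0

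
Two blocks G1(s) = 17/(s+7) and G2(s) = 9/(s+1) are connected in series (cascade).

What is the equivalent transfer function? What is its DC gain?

Series: multiply transfer functions. G_eq = 17/(s+7) × 9/(s+1) = 153/((s+7)(s+1)). DC gain = 153/(7×1) = 21.8571.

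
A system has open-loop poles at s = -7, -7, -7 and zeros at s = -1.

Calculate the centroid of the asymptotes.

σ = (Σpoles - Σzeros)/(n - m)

σ = (Σpoles - Σzeros)/(n - m) = (-21 - (-1))/(3 - 1) = -20/2 = -10.0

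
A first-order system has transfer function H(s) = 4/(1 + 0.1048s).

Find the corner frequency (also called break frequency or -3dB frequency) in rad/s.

Corner frequency = 1/τ = 1/0.1048 = 9.542 rad/s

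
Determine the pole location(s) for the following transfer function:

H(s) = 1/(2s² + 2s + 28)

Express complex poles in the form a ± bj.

Discriminant = 2² - 4×2×28 = 4 - 224 = -220 < 0, so the poles are a complex conjugate pair s = (-2 ± j√220)/(2×2). Real part = -2/(2×2) = -2/4 = -0.5; imaginary part = ±√220/(2×2) ≈ 3.7081. Poles: s = -0.5 ± 3.7081j.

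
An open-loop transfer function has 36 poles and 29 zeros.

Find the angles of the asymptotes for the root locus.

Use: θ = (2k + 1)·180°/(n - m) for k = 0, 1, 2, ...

n - m = 36 - 29 = 7. Angles: θk = (2k + 1)·180°/7 = 25.71°, 77.14°, 128.57°, 180°, 231.43°, 282.86°, 334.29°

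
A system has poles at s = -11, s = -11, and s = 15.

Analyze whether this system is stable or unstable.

Pole(s) at s = 15 are not in the left half-plane. System is unstable.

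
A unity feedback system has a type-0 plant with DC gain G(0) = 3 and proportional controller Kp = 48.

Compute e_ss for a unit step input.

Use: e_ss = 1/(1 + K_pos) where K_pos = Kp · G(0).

K_pos = Kp · G(0) = 48 × 3 = 144. e_ss = 1/(1 + 144) = 0.0069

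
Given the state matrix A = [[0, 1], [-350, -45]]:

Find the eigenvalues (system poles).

det(A - λI) = λ² - (-45)λ + 350 = (λ - (-35))(λ - (-10)). Eigenvalues: -35, -10.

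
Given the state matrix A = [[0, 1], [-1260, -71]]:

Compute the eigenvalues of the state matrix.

det(A - λI) = λ² - (-71)λ + 1260 = (λ - (-36))(λ - (-35)). Eigenvalues: -36, -35.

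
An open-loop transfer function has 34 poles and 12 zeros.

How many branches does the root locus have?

Root locus has n branches where n = number of poles = 34.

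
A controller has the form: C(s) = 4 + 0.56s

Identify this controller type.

This is a Proportional-Derivative (PD) controller.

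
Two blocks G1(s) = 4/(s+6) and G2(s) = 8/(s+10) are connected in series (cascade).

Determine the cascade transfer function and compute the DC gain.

Series: multiply transfer functions. G_eq = 4/(s+6) × 8/(s+10) = 32/((s+6)(s+10)). DC gain = 32/(6×10) = 0.5333.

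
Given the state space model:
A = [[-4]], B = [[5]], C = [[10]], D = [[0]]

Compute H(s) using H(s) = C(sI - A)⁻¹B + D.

(sI - A)⁻¹ = 1/(s + 4). H(s) = 10 × 5/(s + 4) + 0 = 50/(s + 4).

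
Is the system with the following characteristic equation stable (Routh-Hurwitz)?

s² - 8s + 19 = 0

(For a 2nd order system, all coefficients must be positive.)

Coefficients: 1, -8, 19. b=-8 not positive, so system is unstable.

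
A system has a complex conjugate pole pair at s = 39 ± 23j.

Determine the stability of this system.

Real part of poles is 39 (> 0, right half-plane). Unstable.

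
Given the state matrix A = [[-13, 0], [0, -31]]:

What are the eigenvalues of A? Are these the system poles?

For diagonal matrix, eigenvalues are diagonal entries: λ₁ = -13, λ₂ = -31. Eigenvalues of A = system poles.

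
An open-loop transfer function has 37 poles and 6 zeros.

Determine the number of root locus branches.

Root locus has n branches where n = number of poles = 37.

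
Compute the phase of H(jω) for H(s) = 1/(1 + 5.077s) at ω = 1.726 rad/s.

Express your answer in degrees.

Phase = -arctan(ωτ) = -arctan(1.726 × 5.077) = -83.5°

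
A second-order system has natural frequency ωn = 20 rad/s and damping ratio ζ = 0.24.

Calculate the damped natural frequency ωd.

ωd = ωn√(1 - ζ²) = 20√(1 - 0.24²) = 19.42 rad/s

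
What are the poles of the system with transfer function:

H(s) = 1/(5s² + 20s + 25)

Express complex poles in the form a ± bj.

Discriminant = 20² - 4×5×25 = 400 - 500 = -100 < 0, so the poles are a complex conjugate pair s = (-20 ± j√100)/(2×5). Real part = -20/(2×5) = -20/10 = -2; imaginary part = ±√100/(2×5) = 10/10 = 1. Poles: s = -2 ± 1j.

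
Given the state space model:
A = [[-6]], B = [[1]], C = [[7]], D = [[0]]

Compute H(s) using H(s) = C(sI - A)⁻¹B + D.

(sI - A)⁻¹ = 1/(s + 6). H(s) = 7 × 1/(s + 6) + 0 = 7/(s + 6).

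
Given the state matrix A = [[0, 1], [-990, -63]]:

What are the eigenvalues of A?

det(A - λI) = λ² - (-63)λ + 990 = (λ - (-33))(λ - (-30)). Eigenvalues: -33, -30.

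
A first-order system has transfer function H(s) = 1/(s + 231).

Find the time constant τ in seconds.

For H(s) = 1/(s + 1/τ), the pole is at -1/τ = -231, so τ = 1/231 = 0.0043 s.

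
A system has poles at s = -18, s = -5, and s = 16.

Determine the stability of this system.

Pole(s) at s = 16 are not in the left half-plane. System is unstable.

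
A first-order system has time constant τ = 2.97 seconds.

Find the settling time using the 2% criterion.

For first-order system, 2% settling time ≈ 4τ = 4 × 2.97 = 11.88 s.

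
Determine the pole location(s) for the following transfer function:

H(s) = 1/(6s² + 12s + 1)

Discriminant = 12² - 4×6×1 = 144 - 24 = 120 > 0, so two distinct real poles. Using quadratic formula: s = (-12 ± √120)/(2×6) = (-12 ± √120)/12, with √120 ≈ 10.9545. s₁ ≈ -0.0871, s₂ ≈ -1.9129. Poles: s₁ = -0.0871, s₂ = -1.9129.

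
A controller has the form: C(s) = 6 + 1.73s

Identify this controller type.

This is a Proportional-Derivative (PD) controller.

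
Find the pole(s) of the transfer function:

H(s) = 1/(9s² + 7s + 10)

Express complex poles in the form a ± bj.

Discriminant = 7² - 4×9×10 = 49 - 360 = -311 < 0, so the poles are a complex conjugate pair s = (-7 ± j√311)/(2×9). Real part = -7/(2×9) = -7/18 ≈ -0.3889; imaginary part = ±√311/(2×9) ≈ 0.9797. Poles: s = -0.3889 ± 0.9797j.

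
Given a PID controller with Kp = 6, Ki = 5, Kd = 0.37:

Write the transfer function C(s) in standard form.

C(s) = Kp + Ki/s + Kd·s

Substituting values: C(s) = 6 + 5/s + 0.37s = (0.37s² + 6s + 5)/s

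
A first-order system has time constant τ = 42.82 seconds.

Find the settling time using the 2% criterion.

For first-order system, 2% settling time ≈ 4τ = 4 × 42.82 = 171.28 s.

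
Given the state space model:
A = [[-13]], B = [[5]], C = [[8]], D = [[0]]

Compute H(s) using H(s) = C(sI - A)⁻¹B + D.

(sI - A)⁻¹ = 1/(s + 13). H(s) = 8 × 5/(s + 13) + 0 = 40/(s + 13).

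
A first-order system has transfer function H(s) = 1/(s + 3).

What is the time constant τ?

For H(s) = 1/(s + 1/τ), the pole is at -1/τ = -3, so τ = 1/3 = 0.3333 s.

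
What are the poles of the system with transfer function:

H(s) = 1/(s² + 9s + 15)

Discriminant = 9² - 4×1×15 = 81 - 60 = 21 > 0, so two distinct real poles. Using quadratic formula: s = (-9 ± √21)/(2×1) = (-9 ± √21)/2, with √21 ≈ 4.5826. s₁ ≈ -2.2087, s₂ ≈ -6.7913. Poles: s₁ = -2.2087, s₂ = -6.7913.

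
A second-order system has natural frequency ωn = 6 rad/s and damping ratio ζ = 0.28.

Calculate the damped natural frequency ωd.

ωd = ωn√(1 - ζ²) = 6√(1 - 0.28²) = 5.76 rad/s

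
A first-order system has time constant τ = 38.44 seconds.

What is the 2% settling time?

For first-order system, 2% settling time ≈ 4τ = 4 × 38.44 = 153.76 s.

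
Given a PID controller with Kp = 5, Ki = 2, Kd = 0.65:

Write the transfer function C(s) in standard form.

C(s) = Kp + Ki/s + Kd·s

Substituting values: C(s) = 5 + 2/s + 0.65s = (0.65s² + 5s + 2)/s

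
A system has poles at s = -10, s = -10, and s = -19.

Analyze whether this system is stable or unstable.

All poles are in the left half-plane. System is stable.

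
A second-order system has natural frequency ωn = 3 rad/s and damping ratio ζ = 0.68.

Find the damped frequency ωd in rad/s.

ωd = ωn√(1 - ζ²) = 3√(1 - 0.68²) = 2.2 rad/s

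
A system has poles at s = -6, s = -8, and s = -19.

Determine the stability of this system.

All poles are in the left half-plane. System is stable.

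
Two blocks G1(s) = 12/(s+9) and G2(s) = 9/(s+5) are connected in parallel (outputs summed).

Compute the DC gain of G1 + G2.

Parallel: G_eq = G1 + G2. DC gain = G1(0) + G2(0) = 12/9 + 9/5 = 1.3333 + 1.8 = 3.1333.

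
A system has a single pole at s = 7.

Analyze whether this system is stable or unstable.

Pole at s = 7 is in the right half-plane. Unstable.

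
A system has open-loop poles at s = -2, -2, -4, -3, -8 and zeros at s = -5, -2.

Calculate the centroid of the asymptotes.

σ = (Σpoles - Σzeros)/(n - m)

σ = (Σpoles - Σzeros)/(n - m) = (-19 - (-7))/(5 - 2) = -12/3 = -4.0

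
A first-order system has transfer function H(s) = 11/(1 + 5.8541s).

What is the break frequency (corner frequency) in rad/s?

Corner frequency = 1/τ = 1/5.8541 = 0.171 rad/s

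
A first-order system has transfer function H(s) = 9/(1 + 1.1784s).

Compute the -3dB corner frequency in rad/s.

Corner frequency = 1/τ = 1/1.1784 = 0.849 rad/s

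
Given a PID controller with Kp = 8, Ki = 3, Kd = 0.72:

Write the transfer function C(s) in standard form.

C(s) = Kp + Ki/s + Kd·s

Substituting values: C(s) = 8 + 3/s + 0.72s = (0.72s² + 8s + 3)/s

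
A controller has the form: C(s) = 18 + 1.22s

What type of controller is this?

This is a Proportional-Derivative (PD) controller.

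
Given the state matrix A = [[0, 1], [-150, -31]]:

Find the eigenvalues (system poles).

det(A - λI) = λ² - (-31)λ + 150 = (λ - (-6))(λ - (-25)). Eigenvalues: -6, -25.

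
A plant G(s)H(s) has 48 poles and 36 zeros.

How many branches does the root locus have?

Root locus has n branches where n = number of poles = 48.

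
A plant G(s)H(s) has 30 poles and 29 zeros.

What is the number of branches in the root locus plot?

Root locus has n branches where n = number of poles = 30.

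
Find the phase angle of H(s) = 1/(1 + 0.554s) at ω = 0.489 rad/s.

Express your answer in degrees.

Phase = -arctan(ωτ) = -arctan(0.489 × 0.554) = -15.2°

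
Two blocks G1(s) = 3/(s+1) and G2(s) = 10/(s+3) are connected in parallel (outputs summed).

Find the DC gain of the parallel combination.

Parallel: G_eq = G1 + G2. DC gain = G1(0) + G2(0) = 3/1 + 10/3 = 3 + 3.3333 = 6.3333.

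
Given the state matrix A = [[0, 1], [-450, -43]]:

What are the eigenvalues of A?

det(A - λI) = λ² - (-43)λ + 450 = (λ - (-25))(λ - (-18)). Eigenvalues: -25, -18.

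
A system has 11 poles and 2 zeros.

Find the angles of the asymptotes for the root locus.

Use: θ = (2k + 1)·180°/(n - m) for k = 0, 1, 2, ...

n - m = 11 - 2 = 9. Angles: θk = (2k + 1)·180°/9 = 20°, 60°, 100°, 140°, 180°, 220°, 260°, 300°, 340°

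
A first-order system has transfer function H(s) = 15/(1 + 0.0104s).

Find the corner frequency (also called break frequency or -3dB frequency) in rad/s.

Corner frequency = 1/τ = 1/0.0104 = 96.154 rad/s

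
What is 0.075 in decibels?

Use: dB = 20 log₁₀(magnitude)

dB = 20 log₁₀(0.075) = -22.5 dB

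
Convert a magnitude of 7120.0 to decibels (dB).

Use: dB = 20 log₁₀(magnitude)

dB = 20 log₁₀(7120.0) = 77.0 dB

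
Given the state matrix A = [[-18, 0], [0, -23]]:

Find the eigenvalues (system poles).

For diagonal matrix, eigenvalues are diagonal entries: λ₁ = -18, λ₂ = -23.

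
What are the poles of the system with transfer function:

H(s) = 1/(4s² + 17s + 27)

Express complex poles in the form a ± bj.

Discriminant = 17² - 4×4×27 = 289 - 432 = -143 < 0, so the poles are a complex conjugate pair s = (-17 ± j√143)/(2×4). Real part = -17/(2×4) = -17/8 = -2.125; imaginary part = ±√143/(2×4) ≈ 1.4948. Poles: s = -2.125 ± 1.4948j.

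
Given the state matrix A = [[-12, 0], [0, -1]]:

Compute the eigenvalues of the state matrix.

For diagonal matrix, eigenvalues are diagonal entries: λ₁ = -12, λ₂ = -1.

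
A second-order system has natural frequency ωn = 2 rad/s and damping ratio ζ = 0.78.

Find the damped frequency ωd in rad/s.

ωd = ωn√(1 - ζ²) = 2√(1 - 0.78²) = 1.25 rad/s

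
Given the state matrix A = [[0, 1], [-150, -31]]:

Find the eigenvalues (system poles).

det(A - λI) = λ² - (-31)λ + 150 = (λ - (-25))(λ - (-6)). Eigenvalues: -25, -6.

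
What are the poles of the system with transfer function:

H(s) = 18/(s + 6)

Pole is where denominator = 0: s + 6 = 0, so s = -6.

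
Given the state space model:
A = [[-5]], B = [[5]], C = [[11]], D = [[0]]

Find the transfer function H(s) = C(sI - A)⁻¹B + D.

(sI - A)⁻¹ = 1/(s + 5). H(s) = 11 × 5/(s + 5) + 0 = 55/(s + 5).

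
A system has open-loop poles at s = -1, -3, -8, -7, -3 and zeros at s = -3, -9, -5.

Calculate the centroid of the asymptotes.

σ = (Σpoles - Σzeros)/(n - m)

σ = (Σpoles - Σzeros)/(n - m) = (-22 - (-17))/(5 - 3) = -5/2 = -2.5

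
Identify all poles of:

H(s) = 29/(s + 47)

Pole is where denominator = 0: s + 47 = 0, so s = -47.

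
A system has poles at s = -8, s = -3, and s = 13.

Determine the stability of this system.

Pole(s) at s = 13 are not in the left half-plane. System is unstable.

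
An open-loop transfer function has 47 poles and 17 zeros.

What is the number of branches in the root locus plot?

Root locus has n branches where n = number of poles = 47.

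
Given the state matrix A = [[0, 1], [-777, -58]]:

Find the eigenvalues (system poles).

det(A - λI) = λ² - (-58)λ + 777 = (λ - (-21))(λ - (-37)). Eigenvalues: -21, -37.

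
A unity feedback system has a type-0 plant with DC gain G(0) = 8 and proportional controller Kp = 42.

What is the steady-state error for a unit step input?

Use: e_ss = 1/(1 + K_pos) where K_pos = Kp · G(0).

K_pos = Kp · G(0) = 42 × 8 = 336. e_ss = 1/(1 + 336) = 0.0030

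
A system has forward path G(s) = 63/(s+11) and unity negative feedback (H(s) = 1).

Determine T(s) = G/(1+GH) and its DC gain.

T(s) = G/(1+GH) = [63/(s+11)] / [1 + 63/(s+11)] = 63/(s+11+63) = 63/(s+74). DC gain = 63/74 = 0.8514.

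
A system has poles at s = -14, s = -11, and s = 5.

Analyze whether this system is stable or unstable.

Pole(s) at s = 5 are not in the left half-plane. System is unstable.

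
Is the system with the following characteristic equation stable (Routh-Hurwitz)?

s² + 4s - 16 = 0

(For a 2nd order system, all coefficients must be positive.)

Coefficients: 1, 4, -16. c=-16 not positive, so system is unstable.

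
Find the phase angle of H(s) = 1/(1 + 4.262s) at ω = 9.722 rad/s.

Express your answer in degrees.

Phase = -arctan(ωτ) = -arctan(9.722 × 4.262) = -88.6°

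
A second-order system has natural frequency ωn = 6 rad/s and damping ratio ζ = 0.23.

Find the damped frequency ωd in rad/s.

ωd = ωn√(1 - ζ²) = 6√(1 - 0.23²) = 5.84 rad/s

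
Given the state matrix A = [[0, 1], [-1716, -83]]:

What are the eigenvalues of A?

det(A - λI) = λ² - (-83)λ + 1716 = (λ - (-44))(λ - (-39)). Eigenvalues: -44, -39.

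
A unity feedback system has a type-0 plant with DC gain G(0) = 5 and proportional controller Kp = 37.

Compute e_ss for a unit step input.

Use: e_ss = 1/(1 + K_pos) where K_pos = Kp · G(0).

K_pos = Kp · G(0) = 37 × 5 = 185. e_ss = 1/(1 + 185) = 0.0054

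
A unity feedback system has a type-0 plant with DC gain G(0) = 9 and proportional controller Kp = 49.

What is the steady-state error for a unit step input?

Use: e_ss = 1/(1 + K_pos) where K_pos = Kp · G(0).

K_pos = Kp · G(0) = 49 × 9 = 441. e_ss = 1/(1 + 441) = 0.0023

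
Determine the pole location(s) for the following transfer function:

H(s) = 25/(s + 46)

Pole is where denominator = 0: s + 46 = 0, so s = -46.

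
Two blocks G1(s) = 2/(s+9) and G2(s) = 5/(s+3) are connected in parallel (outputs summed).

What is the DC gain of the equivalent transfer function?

Parallel: G_eq = G1 + G2. DC gain = G1(0) + G2(0) = 2/9 + 5/3 = 0.2222 + 1.6667 = 1.8889.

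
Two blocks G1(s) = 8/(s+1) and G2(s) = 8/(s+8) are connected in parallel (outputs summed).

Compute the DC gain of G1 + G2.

Parallel: G_eq = G1 + G2. DC gain = G1(0) + G2(0) = 8/1 + 8/8 = 8 + 1 = 9.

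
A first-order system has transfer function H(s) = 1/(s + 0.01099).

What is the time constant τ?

For H(s) = 1/(s + 1/τ), the pole is at -1/τ = -0.01099, so τ = 1/0.01099 = 90.99 s.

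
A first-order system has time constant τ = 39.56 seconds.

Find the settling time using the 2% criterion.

For first-order system, 2% settling time ≈ 4τ = 4 × 39.56 = 158.24 s.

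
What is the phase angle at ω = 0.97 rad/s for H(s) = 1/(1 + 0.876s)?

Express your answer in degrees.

Phase = -arctan(ωτ) = -arctan(0.97 × 0.876) = -40.4°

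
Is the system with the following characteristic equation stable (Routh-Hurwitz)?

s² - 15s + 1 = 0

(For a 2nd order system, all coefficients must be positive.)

Coefficients: 1, -15, 1. b=-15 not positive, so system is unstable.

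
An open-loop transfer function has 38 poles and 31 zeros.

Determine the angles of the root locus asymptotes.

n - m = 38 - 31 = 7. Angles: θk = (2k + 1)·180°/7 = 25.71°, 77.14°, 128.57°, 180°, 231.43°, 282.86°, 334.29°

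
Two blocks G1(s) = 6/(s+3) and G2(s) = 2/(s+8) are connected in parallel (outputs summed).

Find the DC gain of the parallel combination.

Parallel: G_eq = G1 + G2. DC gain = G1(0) + G2(0) = 6/3 + 2/8 = 2 + 0.25 = 2.25.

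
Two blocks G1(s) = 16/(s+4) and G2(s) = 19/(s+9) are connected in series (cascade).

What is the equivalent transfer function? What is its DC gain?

Series: multiply transfer functions. G_eq = 16/(s+4) × 19/(s+9) = 304/((s+4)(s+9)). DC gain = 304/(4×9) = 8.4444.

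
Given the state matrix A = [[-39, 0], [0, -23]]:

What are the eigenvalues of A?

For diagonal matrix, eigenvalues are diagonal entries: λ₁ = -39, λ₂ = -23.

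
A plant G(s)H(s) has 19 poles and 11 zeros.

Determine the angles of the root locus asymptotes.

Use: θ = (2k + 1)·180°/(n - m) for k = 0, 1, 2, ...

n - m = 19 - 11 = 8. Angles: θk = (2k + 1)·180°/8 = 22.5°, 67.5°, 112.5°, 157.5°, 202.5°, 247.5°, 292.5°, 337.5°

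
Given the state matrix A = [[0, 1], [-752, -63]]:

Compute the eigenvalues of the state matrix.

det(A - λI) = λ² - (-63)λ + 752 = (λ - (-47))(λ - (-16)). Eigenvalues: -47, -16.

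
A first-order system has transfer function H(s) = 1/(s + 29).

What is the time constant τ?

For H(s) = 1/(s + 1/τ), the pole is at -1/τ = -29, so τ = 1/29 = 0.0345 s.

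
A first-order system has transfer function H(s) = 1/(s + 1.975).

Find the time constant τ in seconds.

For H(s) = 1/(s + 1/τ), the pole is at -1/τ = -1.975, so τ = 1/1.975 = 0.5063 s.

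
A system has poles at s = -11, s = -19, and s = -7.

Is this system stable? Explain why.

All poles are in the left half-plane. System is stable.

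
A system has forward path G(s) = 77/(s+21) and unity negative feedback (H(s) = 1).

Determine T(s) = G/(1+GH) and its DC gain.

T(s) = G/(1+GH) = [77/(s+21)] / [1 + 77/(s+21)] = 77/(s+21+77) = 77/(s+98). DC gain = 77/98 = 0.7857.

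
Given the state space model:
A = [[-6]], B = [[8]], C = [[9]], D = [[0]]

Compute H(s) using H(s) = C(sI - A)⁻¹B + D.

(sI - A)⁻¹ = 1/(s + 6). H(s) = 9 × 8/(s + 6) + 0 = 72/(s + 6).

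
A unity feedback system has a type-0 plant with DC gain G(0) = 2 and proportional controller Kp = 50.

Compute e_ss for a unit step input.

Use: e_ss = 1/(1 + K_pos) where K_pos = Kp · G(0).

K_pos = Kp · G(0) = 50 × 2 = 100. e_ss = 1/(1 + 100) = 0.0099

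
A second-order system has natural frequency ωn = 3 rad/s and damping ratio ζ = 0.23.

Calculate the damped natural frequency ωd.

ωd = ωn√(1 - ζ²) = 3√(1 - 0.23²) = 2.92 rad/s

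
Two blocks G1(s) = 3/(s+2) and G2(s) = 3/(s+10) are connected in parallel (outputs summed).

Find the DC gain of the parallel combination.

Parallel: G_eq = G1 + G2. DC gain = G1(0) + G2(0) = 3/2 + 3/10 = 1.5 + 0.3 = 1.8.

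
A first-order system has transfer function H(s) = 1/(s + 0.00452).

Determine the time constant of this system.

For H(s) = 1/(s + 1/τ), the pole is at -1/τ = -0.00452, so τ = 1/0.00452 = 221.2 s.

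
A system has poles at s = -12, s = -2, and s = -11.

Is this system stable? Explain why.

All poles are in the left half-plane. System is stable.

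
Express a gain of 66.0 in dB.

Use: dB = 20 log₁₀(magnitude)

dB = 20 log₁₀(66.0) = 36.4 dB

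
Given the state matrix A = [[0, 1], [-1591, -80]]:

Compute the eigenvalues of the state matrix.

det(A - λI) = λ² - (-80)λ + 1591 = (λ - (-43))(λ - (-37)). Eigenvalues: -43, -37.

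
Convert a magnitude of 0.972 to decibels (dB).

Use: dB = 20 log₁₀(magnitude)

dB = 20 log₁₀(0.972) = -0.2 dB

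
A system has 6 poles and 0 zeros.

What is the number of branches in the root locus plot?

Root locus has n branches where n = number of poles = 6.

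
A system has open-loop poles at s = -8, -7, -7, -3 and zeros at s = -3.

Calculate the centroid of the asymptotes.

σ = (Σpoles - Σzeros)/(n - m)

σ = (Σpoles - Σzeros)/(n - m) = (-25 - (-3))/(4 - 1) = -22/3 = -7.33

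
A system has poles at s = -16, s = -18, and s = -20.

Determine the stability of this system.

All poles are in the left half-plane. System is stable.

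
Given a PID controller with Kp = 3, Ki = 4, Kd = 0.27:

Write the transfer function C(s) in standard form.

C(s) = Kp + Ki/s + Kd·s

Substituting values: C(s) = 3 + 4/s + 0.27s = (0.27s² + 3s + 4)/s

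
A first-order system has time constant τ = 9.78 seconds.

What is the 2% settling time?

For first-order system, 2% settling time ≈ 4τ = 4 × 9.78 = 39.12 s.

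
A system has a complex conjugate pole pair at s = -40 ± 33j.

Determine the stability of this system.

Real part of poles is -40 (< 0, left half-plane). Stable.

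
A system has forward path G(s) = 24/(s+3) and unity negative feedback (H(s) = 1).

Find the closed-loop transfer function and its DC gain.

T(s) = G/(1+GH) = [24/(s+3)] / [1 + 24/(s+3)] = 24/(s+3+24) = 24/(s+27). DC gain = 24/27 = 0.8889.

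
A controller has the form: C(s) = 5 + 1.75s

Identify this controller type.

This is a Proportional-Derivative (PD) controller.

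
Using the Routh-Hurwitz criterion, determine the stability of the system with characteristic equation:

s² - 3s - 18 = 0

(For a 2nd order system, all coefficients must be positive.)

Coefficients: 1, -3, -18. b=-3, c=-18 not positive, so system is unstable.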